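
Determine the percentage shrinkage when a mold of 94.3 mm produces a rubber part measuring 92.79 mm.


Shrinkage = (mold - part) / mold * 100
= (94.3 - 92.79) / 94.3 * 100
= 1.51 / 94.3 * 100
= 1.6%

1.6%


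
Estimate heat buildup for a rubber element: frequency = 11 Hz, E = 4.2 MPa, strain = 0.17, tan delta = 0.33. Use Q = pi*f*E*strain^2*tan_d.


Q = pi * f * E * strain^2 * tan_d
= pi * 11 * 4.2 * 0.17^2 * 0.33
= pi * 11 * 4.2 * 0.0289 * 0.33
= 1.3842

Q = 1.3842


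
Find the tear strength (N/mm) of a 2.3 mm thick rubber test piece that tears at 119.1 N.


Tear strength = force / thickness
= 119.1 / 2.3
= 51.78 N/mm

51.78 N/mm


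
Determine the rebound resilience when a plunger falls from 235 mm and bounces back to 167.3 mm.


Resilience = h_rebound / h_drop * 100
= 167.3 / 235 * 100
= 71.2%

71.2%


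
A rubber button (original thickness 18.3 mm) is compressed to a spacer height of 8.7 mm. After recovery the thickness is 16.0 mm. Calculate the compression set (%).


CS = (t0 - recovered) / (t0 - ts) * 100
= (18.3 - 16.0) / (18.3 - 8.7) * 100
= 2.3 / 9.6 * 100
= 24.0%

24.0%


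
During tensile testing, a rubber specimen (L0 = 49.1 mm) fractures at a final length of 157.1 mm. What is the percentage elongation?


Elongation = (Lf - L0) / L0 * 100
= (157.1 - 49.1) / 49.1 * 100
= 108.0 / 49.1 * 100
= 220.0%

220.0%


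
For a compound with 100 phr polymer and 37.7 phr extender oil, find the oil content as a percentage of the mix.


Oil % = oil / (100 + oil) * 100
= 37.7 / (100 + 37.7) * 100
= 37.7 / 137.7 * 100
= 27.38%

27.38%


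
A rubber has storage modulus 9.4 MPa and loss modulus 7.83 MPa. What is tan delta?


tan delta = E'' / E'
= 7.83 / 9.4
= 0.833

tan delta = 0.833


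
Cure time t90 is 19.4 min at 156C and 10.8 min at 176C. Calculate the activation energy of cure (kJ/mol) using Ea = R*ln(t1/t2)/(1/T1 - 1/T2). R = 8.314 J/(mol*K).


T1 = 429.15 K, T2 = 449.15 K
1/T1 - 1/T2 = 1.0376e-04
ln(t1/t2) = ln(19.4/10.8) = 0.5857
Ea = 8.314 * 0.5857 / 1.0376e-04 = 46932.7215 J/mol
Ea = 46.93 kJ/mol

46.93 kJ/mol


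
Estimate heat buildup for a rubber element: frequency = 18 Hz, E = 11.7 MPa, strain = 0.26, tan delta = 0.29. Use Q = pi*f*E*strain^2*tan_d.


Q = pi * f * E * strain^2 * tan_d
= pi * 18 * 11.7 * 0.26^2 * 0.29
= pi * 18 * 11.7 * 0.0676 * 0.29
= 12.9704

Q = 12.9704


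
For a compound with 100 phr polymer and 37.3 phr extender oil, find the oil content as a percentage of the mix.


Oil % = oil / (100 + oil) * 100
= 37.3 / (100 + 37.3) * 100
= 37.3 / 137.3 * 100
= 27.17%

27.17%


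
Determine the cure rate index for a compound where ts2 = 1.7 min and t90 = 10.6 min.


CRI = 100 / (t90 - ts2)
= 100 / (10.6 - 1.7)
= 100 / 8.9
= 11.24 min^-1

11.24 min^-1


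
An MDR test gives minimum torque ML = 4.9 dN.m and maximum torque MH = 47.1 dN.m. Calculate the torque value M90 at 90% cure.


M90 = ML + 0.9 * (MH - ML)
M90 = 4.9 + 0.9 * (47.1 - 4.9)
M90 = 4.9 + 0.9 * 42.2
M90 = 42.88 dN.m

42.88 dN.m


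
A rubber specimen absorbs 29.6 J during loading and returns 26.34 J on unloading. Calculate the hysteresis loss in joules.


Hysteresis loss = loading - unloading
= 29.6 - 26.34
= 3.26 J

3.26 J


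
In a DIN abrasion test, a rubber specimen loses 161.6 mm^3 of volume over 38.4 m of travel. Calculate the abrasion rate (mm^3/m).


Rate = volume_loss / distance
= 161.6 / 38.4
= 4.208 mm^3/m

4.208 mm^3/m


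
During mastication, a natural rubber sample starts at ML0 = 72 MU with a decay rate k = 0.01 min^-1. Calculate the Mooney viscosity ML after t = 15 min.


ML = ML0 * exp(-k * t)
ML = 72 * exp(-0.01 * 15)
ML = 72 * 0.8607
ML = 61.97 MU

61.97 MU


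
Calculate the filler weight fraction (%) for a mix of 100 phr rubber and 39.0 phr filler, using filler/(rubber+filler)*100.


Filler % = filler / (rubber + filler) * 100
= 39.0 / (100 + 39.0) * 100
= 39.0 / 139.0 * 100
= 28.06%

28.06%


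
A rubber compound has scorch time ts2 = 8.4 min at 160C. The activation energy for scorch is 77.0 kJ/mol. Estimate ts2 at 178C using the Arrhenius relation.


Convert temperatures: T1 = 160 + 273.15 = 433.15 K, T2 = 178 + 273.15 = 451.15 K
ts2_new = 8.4 * exp(77000 / 8.314 * (1/451.15 - 1/433.15))
1/T2 - 1/T1 = -9.2111e-05
ts2_new = 3.58 min

3.58 min


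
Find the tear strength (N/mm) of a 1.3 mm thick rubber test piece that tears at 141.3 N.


Tear strength = force / thickness
= 141.3 / 1.3
= 108.69 N/mm

108.69 N/mm


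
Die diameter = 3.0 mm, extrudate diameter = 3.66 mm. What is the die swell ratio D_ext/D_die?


Die swell ratio = D_extrudate / D_die
= 3.66 / 3.0
= 1.22

Die swell = 1.22


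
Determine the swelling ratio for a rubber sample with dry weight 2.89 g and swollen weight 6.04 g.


Q = W_swollen / W_dry
Q = 6.04 / 2.89
Q = 2.09

Q = 2.09


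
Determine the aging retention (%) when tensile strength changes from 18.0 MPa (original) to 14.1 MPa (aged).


Retention = aged / original * 100
= 14.1 / 18.0 * 100
= 78.3%

78.3%


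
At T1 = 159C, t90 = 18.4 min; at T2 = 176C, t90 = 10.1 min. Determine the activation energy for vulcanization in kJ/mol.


T1 = 432.15 K, T2 = 449.15 K
1/T1 - 1/T2 = 8.7584e-05
ln(t1/t2) = ln(18.4/10.1) = 0.5998
Ea = 8.314 * 0.5998 / 8.7584e-05 = 56938.3027 J/mol
Ea = 56.94 kJ/mol

56.94 kJ/mol


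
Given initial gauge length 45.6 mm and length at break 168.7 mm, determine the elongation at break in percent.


Elongation = (Lf - L0) / L0 * 100
= (168.7 - 45.6) / 45.6 * 100
= 123.1 / 45.6 * 100
= 270.0%

270.0%


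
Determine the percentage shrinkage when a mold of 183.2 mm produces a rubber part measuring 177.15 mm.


Shrinkage = (mold - part) / mold * 100
= (183.2 - 177.15) / 183.2 * 100
= 6.05 / 183.2 * 100
= 3.3%

3.3%


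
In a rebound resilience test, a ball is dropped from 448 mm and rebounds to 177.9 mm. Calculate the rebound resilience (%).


Resilience = h_rebound / h_drop * 100
= 177.9 / 448 * 100
= 39.7%

39.7%


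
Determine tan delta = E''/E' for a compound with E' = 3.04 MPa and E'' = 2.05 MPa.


tan delta = E'' / E'
= 2.05 / 3.04
= 0.6743

tan delta = 0.6743


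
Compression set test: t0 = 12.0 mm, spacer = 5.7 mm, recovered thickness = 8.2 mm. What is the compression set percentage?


CS = (t0 - recovered) / (t0 - ts) * 100
= (12.0 - 8.2) / (12.0 - 5.7) * 100
= 3.8 / 6.3 * 100
= 60.3%

60.3%


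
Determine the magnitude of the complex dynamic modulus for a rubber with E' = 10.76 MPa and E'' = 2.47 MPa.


|E*| = sqrt(E'^2 + E''^2)
= sqrt(10.76^2 + 2.47^2)
= sqrt(115.7776 + 6.1009)
= 11.04 MPa

11.04 MPa


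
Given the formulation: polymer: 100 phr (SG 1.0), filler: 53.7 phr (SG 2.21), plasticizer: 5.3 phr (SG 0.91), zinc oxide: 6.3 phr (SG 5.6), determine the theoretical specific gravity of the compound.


Sum of weights = 165.3
Volume contributions:
  polymer: 100/1.0 = 100.0000
  filler: 53.7/2.21 = 24.2986
  plasticizer: 5.3/0.91 = 5.8242
  zinc oxide: 6.3/5.6 = 1.1250
Sum of volumes = 131.2478
SG = 165.3 / 131.2478 = 1.259

SG = 1.259


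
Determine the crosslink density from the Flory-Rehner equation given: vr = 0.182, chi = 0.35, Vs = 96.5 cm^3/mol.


ln(1 - vr) = ln(1 - 0.182) = -0.2009
Numerator = -((-0.2009) + 0.182 + 0.35 * 0.182^2) = 0.0073
Denominator = 96.5 * (0.182^(1/3) - 0.182/2) = 45.9055
nu = 0.0073 / 45.9055 = 1.5901e-04 mol/cm^3

1.5901e-04 mol/cm^3


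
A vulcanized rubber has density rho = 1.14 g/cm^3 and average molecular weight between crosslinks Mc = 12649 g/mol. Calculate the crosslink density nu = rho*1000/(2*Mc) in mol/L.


nu = rho * 1000 / (2 * Mc)
nu = 1.14 * 1000 / (2 * 12649)
nu = 1140.0 / 25298
nu = 0.0451 mol/L

0.0451 mol/L


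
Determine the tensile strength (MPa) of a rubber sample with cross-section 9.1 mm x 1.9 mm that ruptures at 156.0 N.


Area = width * thickness = 9.1 * 1.9 = 17.29 mm^2
TS = force / area = 156.0 / 17.29 = 9.02 MPa

9.02 MPa


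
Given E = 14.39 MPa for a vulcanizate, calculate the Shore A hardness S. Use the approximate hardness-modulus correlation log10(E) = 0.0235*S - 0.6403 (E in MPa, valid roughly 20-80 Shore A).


log10(E) = 0.0235*S - 0.6403  =>  S = (log10(E) + 0.6403) / 0.0235
log10(14.39) = 1.158061
S = (1.158061 + 0.6403) / 0.0235 = 1.798361 / 0.0235
S = 76.5

Shore A = 76.5


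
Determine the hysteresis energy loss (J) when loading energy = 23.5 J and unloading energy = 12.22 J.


Hysteresis loss = loading - unloading
= 23.5 - 12.22
= 11.28 J

11.28 J


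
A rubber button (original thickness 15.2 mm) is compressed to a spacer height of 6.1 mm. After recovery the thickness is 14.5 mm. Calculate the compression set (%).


CS = (t0 - recovered) / (t0 - ts) * 100
= (15.2 - 14.5) / (15.2 - 6.1) * 100
= 0.7 / 9.1 * 100
= 7.7%

7.7%


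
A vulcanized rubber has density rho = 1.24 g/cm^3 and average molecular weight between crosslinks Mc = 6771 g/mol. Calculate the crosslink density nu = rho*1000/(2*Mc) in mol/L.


nu = rho * 1000 / (2 * Mc)
nu = 1.24 * 1000 / (2 * 6771)
nu = 1240.0 / 13542
nu = 0.0916 mol/L

0.0916 mol/L


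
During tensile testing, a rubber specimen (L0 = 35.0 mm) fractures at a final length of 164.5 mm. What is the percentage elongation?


Elongation = (Lf - L0) / L0 * 100
= (164.5 - 35.0) / 35.0 * 100
= 129.5 / 35.0 * 100
= 370.0%

370.0%


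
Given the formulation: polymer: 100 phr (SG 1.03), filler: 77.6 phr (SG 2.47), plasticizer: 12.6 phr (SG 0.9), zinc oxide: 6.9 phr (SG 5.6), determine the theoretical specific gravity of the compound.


Sum of weights = 197.1
Volume contributions:
  polymer: 100/1.03 = 97.0874
  filler: 77.6/2.47 = 31.4170
  plasticizer: 12.6/0.9 = 14.0000
  zinc oxide: 6.9/5.6 = 1.2321
Sum of volumes = 143.7365
SG = 197.1 / 143.7365 = 1.371

SG = 1.371


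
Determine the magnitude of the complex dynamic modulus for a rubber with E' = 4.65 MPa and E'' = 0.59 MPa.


|E*| = sqrt(E'^2 + E''^2)
= sqrt(4.65^2 + 0.59^2)
= sqrt(21.6225 + 0.3481)
= 4.687 MPa

4.687 MPa


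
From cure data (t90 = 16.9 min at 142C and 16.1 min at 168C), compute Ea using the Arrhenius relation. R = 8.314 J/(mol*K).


T1 = 415.15 K, T2 = 441.15 K
1/T1 - 1/T2 = 1.4197e-04
ln(t1/t2) = ln(16.9/16.1) = 0.0485
Ea = 8.314 * 0.0485 / 1.4197e-04 = 2840.0052 J/mol
Ea = 2.84 kJ/mol

2.84 kJ/mol


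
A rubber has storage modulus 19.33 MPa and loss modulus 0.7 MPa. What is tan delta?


tan delta = E'' / E'
= 0.7 / 19.33
= 0.0362

tan delta = 0.0362


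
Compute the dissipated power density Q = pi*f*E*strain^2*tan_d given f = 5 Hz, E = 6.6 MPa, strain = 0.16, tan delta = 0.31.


Q = pi * f * E * strain^2 * tan_d
= pi * 5 * 6.6 * 0.16^2 * 0.31
= pi * 5 * 6.6 * 0.0256 * 0.31
= 0.8227

Q = 0.8227


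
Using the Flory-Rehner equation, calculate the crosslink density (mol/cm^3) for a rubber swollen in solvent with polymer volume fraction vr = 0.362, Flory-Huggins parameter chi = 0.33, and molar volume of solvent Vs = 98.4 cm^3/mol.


ln(1 - vr) = ln(1 - 0.362) = -0.4494
Numerator = -((-0.4494) + 0.362 + 0.33 * 0.362^2) = 0.0442
Denominator = 98.4 * (0.362^(1/3) - 0.362/2) = 52.3186
nu = 0.0442 / 52.3186 = 8.4430e-04 mol/cm^3

8.4430e-04 mol/cm^3


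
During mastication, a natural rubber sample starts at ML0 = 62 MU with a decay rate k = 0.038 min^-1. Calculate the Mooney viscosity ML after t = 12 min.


ML = ML0 * exp(-k * t)
ML = 62 * exp(-0.038 * 12)
ML = 62 * 0.6338
ML = 39.3 MU

39.3 MU


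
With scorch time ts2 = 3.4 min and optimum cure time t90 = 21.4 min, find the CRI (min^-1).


CRI = 100 / (t90 - ts2)
= 100 / (21.4 - 3.4)
= 100 / 18.0
= 5.56 min^-1

5.56 min^-1


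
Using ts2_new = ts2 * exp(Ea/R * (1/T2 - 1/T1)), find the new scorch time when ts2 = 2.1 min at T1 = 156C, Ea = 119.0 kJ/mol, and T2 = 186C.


Convert temperatures: T1 = 156 + 273.15 = 429.15 K, T2 = 186 + 273.15 = 459.15 K
ts2_new = 2.1 * exp(119000 / 8.314 * (1/459.15 - 1/429.15))
1/T2 - 1/T1 = -1.5225e-04
ts2_new = 0.24 min

0.24 min


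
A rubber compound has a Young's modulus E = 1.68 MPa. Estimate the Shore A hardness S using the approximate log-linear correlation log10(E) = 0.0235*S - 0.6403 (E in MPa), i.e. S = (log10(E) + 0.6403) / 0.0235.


log10(E) = 0.0235*S - 0.6403  =>  S = (log10(E) + 0.6403) / 0.0235
log10(1.68) = 0.225309
S = (0.225309 + 0.6403) / 0.0235 = 0.865609 / 0.0235
S = 36.8

Shore A = 36.8


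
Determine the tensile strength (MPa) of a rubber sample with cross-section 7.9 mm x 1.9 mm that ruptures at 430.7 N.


Area = width * thickness = 7.9 * 1.9 = 15.01 mm^2
TS = force / area = 430.7 / 15.01 = 28.69 MPa

28.69 MPa


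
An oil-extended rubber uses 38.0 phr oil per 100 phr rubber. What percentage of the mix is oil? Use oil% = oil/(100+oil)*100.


Oil % = oil / (100 + oil) * 100
= 38.0 / (100 + 38.0) * 100
= 38.0 / 138.0 * 100
= 27.54%

27.54%


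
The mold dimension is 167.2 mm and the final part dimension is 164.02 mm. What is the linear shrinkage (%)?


Shrinkage = (mold - part) / mold * 100
= (167.2 - 164.02) / 167.2 * 100
= 3.18 / 167.2 * 100
= 1.9%

1.9%


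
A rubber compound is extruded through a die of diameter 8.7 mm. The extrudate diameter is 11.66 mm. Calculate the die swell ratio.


Die swell ratio = D_extrudate / D_die
= 11.66 / 8.7
= 1.34

Die swell = 1.34


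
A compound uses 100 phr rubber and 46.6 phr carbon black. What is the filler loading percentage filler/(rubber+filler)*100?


Filler % = filler / (rubber + filler) * 100
= 46.6 / (100 + 46.6) * 100
= 46.6 / 146.6 * 100
= 31.79%

31.79%


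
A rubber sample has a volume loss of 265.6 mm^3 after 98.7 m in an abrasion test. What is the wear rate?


Rate = volume_loss / distance
= 265.6 / 98.7
= 2.691 mm^3/m

2.691 mm^3/m


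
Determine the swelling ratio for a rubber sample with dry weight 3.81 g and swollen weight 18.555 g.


Q = W_swollen / W_dry
Q = 18.555 / 3.81
Q = 4.87

Q = 4.87


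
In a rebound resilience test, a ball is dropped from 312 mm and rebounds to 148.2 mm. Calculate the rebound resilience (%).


Resilience = h_rebound / h_drop * 100
= 148.2 / 312 * 100
= 47.5%

47.5%


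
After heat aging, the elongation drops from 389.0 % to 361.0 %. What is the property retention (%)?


Retention = aged / original * 100
= 361.0 / 389.0 * 100
= 92.8%

92.8%


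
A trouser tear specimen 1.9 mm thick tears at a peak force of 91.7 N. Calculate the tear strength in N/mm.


Tear strength = force / thickness
= 91.7 / 1.9
= 48.26 N/mm

48.26 N/mm


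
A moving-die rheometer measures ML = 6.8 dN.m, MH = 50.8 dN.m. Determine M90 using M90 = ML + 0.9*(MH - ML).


M90 = ML + 0.9 * (MH - ML)
M90 = 6.8 + 0.9 * (50.8 - 6.8)
M90 = 6.8 + 0.9 * 44.0
M90 = 46.4 dN.m

46.4 dN.m


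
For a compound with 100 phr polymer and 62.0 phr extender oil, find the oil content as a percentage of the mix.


Oil % = oil / (100 + oil) * 100
= 62.0 / (100 + 62.0) * 100
= 62.0 / 162.0 * 100
= 38.27%

38.27%


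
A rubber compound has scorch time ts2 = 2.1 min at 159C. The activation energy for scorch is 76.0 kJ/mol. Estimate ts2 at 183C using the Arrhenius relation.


Convert temperatures: T1 = 159 + 273.15 = 432.15 K, T2 = 183 + 273.15 = 456.15 K
ts2_new = 2.1 * exp(76000 / 8.314 * (1/456.15 - 1/432.15))
1/T2 - 1/T1 = -1.2175e-04
ts2_new = 0.69 min

0.69 min


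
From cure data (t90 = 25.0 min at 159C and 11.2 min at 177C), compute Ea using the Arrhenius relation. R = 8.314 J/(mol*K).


T1 = 432.15 K, T2 = 450.15 K
1/T1 - 1/T2 = 9.2530e-05
ln(t1/t2) = ln(25.0/11.2) = 0.8030
Ea = 8.314 * 0.8030 / 9.2530e-05 = 72148.0014 J/mol
Ea = 72.15 kJ/mol

72.15 kJ/mol


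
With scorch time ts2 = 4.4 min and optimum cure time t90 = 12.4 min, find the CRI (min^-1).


CRI = 100 / (t90 - ts2)
= 100 / (12.4 - 4.4)
= 100 / 8.0
= 12.5 min^-1

12.5 min^-1


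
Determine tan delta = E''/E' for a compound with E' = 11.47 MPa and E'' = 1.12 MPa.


tan delta = E'' / E'
= 1.12 / 11.47
= 0.0976

tan delta = 0.0976


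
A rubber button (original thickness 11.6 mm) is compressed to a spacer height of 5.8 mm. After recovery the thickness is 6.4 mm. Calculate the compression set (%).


CS = (t0 - recovered) / (t0 - ts) * 100
= (11.6 - 6.4) / (11.6 - 5.8) * 100
= 5.2 / 5.8 * 100
= 89.7%

89.7%


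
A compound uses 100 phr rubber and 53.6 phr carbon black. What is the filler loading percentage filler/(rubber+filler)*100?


Filler % = filler / (rubber + filler) * 100
= 53.6 / (100 + 53.6) * 100
= 53.6 / 153.6 * 100
= 34.9%

34.9%


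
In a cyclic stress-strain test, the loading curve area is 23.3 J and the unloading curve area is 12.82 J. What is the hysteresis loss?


Hysteresis loss = loading - unloading
= 23.3 - 12.82
= 10.48 J

10.48 J


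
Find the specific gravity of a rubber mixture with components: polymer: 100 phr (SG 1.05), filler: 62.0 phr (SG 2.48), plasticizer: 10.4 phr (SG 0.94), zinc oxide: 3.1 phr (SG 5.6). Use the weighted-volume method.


Sum of weights = 175.5
Volume contributions:
  polymer: 100/1.05 = 95.2381
  filler: 62.0/2.48 = 25.0000
  plasticizer: 10.4/0.94 = 11.0638
  zinc oxide: 3.1/5.6 = 0.5536
Sum of volumes = 131.8555
SG = 175.5 / 131.8555 = 1.331

SG = 1.331


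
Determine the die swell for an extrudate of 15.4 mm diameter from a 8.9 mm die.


Die swell ratio = D_extrudate / D_die
= 15.4 / 8.9
= 1.73

Die swell = 1.73


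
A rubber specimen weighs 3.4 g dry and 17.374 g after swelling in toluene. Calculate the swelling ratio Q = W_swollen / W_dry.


Q = W_swollen / W_dry
Q = 17.374 / 3.4
Q = 5.11

Q = 5.11


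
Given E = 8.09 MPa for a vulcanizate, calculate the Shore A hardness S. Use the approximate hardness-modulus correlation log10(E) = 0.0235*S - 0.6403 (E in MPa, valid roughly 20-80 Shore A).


log10(E) = 0.0235*S - 0.6403  =>  S = (log10(E) + 0.6403) / 0.0235
log10(8.09) = 0.907949
S = (0.907949 + 0.6403) / 0.0235 = 1.548249 / 0.0235
S = 65.9

Shore A = 65.9


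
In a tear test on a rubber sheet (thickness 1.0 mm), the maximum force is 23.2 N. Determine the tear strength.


Tear strength = force / thickness
= 23.2 / 1.0
= 23.2 N/mm

23.2 N/mm


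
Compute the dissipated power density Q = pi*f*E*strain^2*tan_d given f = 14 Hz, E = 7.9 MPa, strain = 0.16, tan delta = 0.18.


Q = pi * f * E * strain^2 * tan_d
= pi * 14 * 7.9 * 0.16^2 * 0.18
= pi * 14 * 7.9 * 0.0256 * 0.18
= 1.6011

Q = 1.6011


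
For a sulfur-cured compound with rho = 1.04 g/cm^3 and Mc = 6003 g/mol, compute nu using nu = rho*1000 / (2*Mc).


nu = rho * 1000 / (2 * Mc)
nu = 1.04 * 1000 / (2 * 6003)
nu = 1040.0 / 12006
nu = 0.0866 mol/L

0.0866 mol/L


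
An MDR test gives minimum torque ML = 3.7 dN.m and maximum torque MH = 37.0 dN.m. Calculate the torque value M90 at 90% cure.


M90 = ML + 0.9 * (MH - ML)
M90 = 3.7 + 0.9 * (37.0 - 3.7)
M90 = 3.7 + 0.9 * 33.3
M90 = 33.67 dN.m

33.67 dN.m


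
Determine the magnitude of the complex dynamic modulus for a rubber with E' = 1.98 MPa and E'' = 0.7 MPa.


|E*| = sqrt(E'^2 + E''^2)
= sqrt(1.98^2 + 0.7^2)
= sqrt(3.9204 + 0.4900)
= 2.1 MPa

2.1 MPa


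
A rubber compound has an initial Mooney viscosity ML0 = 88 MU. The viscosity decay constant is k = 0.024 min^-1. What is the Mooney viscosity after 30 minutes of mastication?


ML = ML0 * exp(-k * t)
ML = 88 * exp(-0.024 * 30)
ML = 88 * 0.4868
ML = 42.83 MU

42.83 MU


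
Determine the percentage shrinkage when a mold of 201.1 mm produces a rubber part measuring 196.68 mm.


Shrinkage = (mold - part) / mold * 100
= (201.1 - 196.68) / 201.1 * 100
= 4.42 / 201.1 * 100
= 2.2%

2.2%


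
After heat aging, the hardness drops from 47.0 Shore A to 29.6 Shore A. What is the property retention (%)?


Retention = aged / original * 100
= 29.6 / 47.0 * 100
= 63.0%

63.0%


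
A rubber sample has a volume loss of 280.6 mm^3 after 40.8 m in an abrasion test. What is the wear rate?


Rate = volume_loss / distance
= 280.6 / 40.8
= 6.877 mm^3/m

6.877 mm^3/m


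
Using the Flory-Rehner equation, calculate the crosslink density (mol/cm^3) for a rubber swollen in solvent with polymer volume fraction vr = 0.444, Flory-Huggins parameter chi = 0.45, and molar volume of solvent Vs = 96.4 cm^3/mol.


ln(1 - vr) = ln(1 - 0.444) = -0.5870
Numerator = -((-0.5870) + 0.444 + 0.45 * 0.444^2) = 0.0543
Denominator = 96.4 * (0.444^(1/3) - 0.444/2) = 52.1416
nu = 0.0543 / 52.1416 = 0.0010 mol/cm^3

0.0010 mol/cm^3


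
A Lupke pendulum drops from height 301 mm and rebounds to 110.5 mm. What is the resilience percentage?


Resilience = h_rebound / h_drop * 100
= 110.5 / 301 * 100
= 36.7%

36.7%


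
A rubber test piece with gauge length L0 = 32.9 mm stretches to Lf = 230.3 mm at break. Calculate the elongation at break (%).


Elongation = (Lf - L0) / L0 * 100
= (230.3 - 32.9) / 32.9 * 100
= 197.4 / 32.9 * 100
= 600.0%

600.0%


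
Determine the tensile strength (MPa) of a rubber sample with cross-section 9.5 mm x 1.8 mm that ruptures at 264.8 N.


Area = width * thickness = 9.5 * 1.8 = 17.1 mm^2
TS = force / area = 264.8 / 17.1 = 15.49 MPa

15.49 MPa


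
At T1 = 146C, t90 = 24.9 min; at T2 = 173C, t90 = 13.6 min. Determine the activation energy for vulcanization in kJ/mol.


T1 = 419.15 K, T2 = 446.15 K
1/T1 - 1/T2 = 1.4438e-04
ln(t1/t2) = ln(24.9/13.6) = 0.6048
Ea = 8.314 * 0.6048 / 1.4438e-04 = 34826.2712 J/mol
Ea = 34.83 kJ/mol

34.83 kJ/mol


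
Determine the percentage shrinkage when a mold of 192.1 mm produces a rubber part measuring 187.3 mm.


Shrinkage = (mold - part) / mold * 100
= (192.1 - 187.3) / 192.1 * 100
= 4.8 / 192.1 * 100
= 2.5%

2.5%


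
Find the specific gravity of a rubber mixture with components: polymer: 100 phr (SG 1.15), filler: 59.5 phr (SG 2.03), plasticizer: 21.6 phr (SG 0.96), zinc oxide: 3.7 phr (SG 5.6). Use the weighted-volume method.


Sum of weights = 184.8
Volume contributions:
  polymer: 100/1.15 = 86.9565
  filler: 59.5/2.03 = 29.3103
  plasticizer: 21.6/0.96 = 22.5000
  zinc oxide: 3.7/5.6 = 0.6607
Sum of volumes = 139.4276
SG = 184.8 / 139.4276 = 1.325

SG = 1.325


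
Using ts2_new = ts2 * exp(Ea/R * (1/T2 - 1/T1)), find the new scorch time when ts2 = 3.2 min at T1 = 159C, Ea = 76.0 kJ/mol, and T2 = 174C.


Convert temperatures: T1 = 159 + 273.15 = 432.15 K, T2 = 174 + 273.15 = 447.15 K
ts2_new = 3.2 * exp(76000 / 8.314 * (1/447.15 - 1/432.15))
1/T2 - 1/T1 = -7.7625e-05
ts2_new = 1.57 min

1.57 min


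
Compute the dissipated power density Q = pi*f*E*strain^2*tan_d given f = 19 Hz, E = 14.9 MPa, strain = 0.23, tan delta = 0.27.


Q = pi * f * E * strain^2 * tan_d
= pi * 19 * 14.9 * 0.23^2 * 0.27
= pi * 19 * 14.9 * 0.0529 * 0.27
= 12.7031

Q = 12.7031


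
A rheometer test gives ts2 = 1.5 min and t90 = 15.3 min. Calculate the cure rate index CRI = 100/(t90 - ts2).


CRI = 100 / (t90 - ts2)
= 100 / (15.3 - 1.5)
= 100 / 13.8
= 7.25 min^-1

7.25 min^-1


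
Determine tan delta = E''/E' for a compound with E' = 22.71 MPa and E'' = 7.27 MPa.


tan delta = E'' / E'
= 7.27 / 22.71
= 0.3201

tan delta = 0.3201


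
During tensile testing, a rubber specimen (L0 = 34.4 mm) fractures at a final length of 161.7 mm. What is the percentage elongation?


Elongation = (Lf - L0) / L0 * 100
= (161.7 - 34.4) / 34.4 * 100
= 127.3 / 34.4 * 100
= 370.1%

370.1%


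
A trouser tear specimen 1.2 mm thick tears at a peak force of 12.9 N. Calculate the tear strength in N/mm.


Tear strength = force / thickness
= 12.9 / 1.2
= 10.75 N/mm

10.75 N/mm


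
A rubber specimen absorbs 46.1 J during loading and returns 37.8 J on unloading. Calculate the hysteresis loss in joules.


Hysteresis loss = loading - unloading
= 46.1 - 37.8
= 8.3 J

8.3 J


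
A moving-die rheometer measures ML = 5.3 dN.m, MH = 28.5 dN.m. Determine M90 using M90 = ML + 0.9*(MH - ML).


M90 = ML + 0.9 * (MH - ML)
M90 = 5.3 + 0.9 * (28.5 - 5.3)
M90 = 5.3 + 0.9 * 23.2
M90 = 26.18 dN.m

26.18 dN.m


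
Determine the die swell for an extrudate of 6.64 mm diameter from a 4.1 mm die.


Die swell ratio = D_extrudate / D_die
= 6.64 / 4.1
= 1.62

Die swell = 1.62


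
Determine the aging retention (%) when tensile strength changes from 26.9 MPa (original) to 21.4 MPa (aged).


Retention = aged / original * 100
= 21.4 / 26.9 * 100
= 79.6%

79.6%


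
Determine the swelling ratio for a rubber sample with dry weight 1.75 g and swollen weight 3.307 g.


Q = W_swollen / W_dry
Q = 3.307 / 1.75
Q = 1.89

Q = 1.89


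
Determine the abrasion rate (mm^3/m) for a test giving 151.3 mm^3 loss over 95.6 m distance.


Rate = volume_loss / distance
= 151.3 / 95.6
= 1.583 mm^3/m

1.583 mm^3/m


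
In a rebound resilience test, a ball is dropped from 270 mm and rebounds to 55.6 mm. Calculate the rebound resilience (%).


Resilience = h_rebound / h_drop * 100
= 55.6 / 270 * 100
= 20.6%

20.6%


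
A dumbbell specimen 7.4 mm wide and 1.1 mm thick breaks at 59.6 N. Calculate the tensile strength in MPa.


Area = width * thickness = 7.4 * 1.1 = 8.14 mm^2
TS = force / area = 59.6 / 8.14 = 7.32 MPa

7.32 MPa


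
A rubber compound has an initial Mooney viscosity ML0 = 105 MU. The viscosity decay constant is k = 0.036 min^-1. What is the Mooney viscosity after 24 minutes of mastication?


ML = ML0 * exp(-k * t)
ML = 105 * exp(-0.036 * 24)
ML = 105 * 0.4215
ML = 44.25 MU

44.25 MU


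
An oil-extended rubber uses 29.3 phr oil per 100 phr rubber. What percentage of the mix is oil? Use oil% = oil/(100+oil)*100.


Oil % = oil / (100 + oil) * 100
= 29.3 / (100 + 29.3) * 100
= 29.3 / 129.3 * 100
= 22.66%

22.66%


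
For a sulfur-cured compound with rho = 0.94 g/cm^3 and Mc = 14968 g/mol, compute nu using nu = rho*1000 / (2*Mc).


nu = rho * 1000 / (2 * Mc)
nu = 0.94 * 1000 / (2 * 14968)
nu = 940.0 / 29936
nu = 0.0314 mol/L

0.0314 mol/L


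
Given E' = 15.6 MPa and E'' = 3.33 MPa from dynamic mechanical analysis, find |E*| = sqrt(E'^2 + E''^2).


|E*| = sqrt(E'^2 + E''^2)
= sqrt(15.6^2 + 3.33^2)
= sqrt(243.3600 + 11.0889)
= 15.951 MPa

15.951 MPa


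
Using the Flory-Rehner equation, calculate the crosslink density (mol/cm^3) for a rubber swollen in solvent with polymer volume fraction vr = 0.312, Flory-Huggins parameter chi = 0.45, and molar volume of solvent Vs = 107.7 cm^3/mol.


ln(1 - vr) = ln(1 - 0.312) = -0.3740
Numerator = -((-0.3740) + 0.312 + 0.45 * 0.312^2) = 0.0182
Denominator = 107.7 * (0.312^(1/3) - 0.312/2) = 56.2455
nu = 0.0182 / 56.2455 = 3.2290e-04 mol/cm^3

3.2290e-04 mol/cm^3


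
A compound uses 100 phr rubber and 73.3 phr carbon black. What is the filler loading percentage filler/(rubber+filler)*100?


Filler % = filler / (rubber + filler) * 100
= 73.3 / (100 + 73.3) * 100
= 73.3 / 173.3 * 100
= 42.3%

42.3%


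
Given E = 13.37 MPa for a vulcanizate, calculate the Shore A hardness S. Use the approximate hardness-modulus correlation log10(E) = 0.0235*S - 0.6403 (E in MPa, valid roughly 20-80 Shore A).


log10(E) = 0.0235*S - 0.6403  =>  S = (log10(E) + 0.6403) / 0.0235
log10(13.37) = 1.126131
S = (1.126131 + 0.6403) / 0.0235 = 1.766431 / 0.0235
S = 75.2

Shore A = 75.2


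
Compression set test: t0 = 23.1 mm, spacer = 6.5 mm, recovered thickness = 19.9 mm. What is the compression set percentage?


CS = (t0 - recovered) / (t0 - ts) * 100
= (23.1 - 19.9) / (23.1 - 6.5) * 100
= 3.2 / 16.6 * 100
= 19.3%

19.3%


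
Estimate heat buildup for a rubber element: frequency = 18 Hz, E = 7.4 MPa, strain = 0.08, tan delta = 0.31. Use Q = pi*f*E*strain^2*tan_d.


Q = pi * f * E * strain^2 * tan_d
= pi * 18 * 7.4 * 0.08^2 * 0.31
= pi * 18 * 7.4 * 0.0064 * 0.31
= 0.8302

Q = 0.8302


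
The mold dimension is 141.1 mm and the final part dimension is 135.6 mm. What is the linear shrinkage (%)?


Shrinkage = (mold - part) / mold * 100
= (141.1 - 135.6) / 141.1 * 100
= 5.5 / 141.1 * 100
= 3.9%

3.9%


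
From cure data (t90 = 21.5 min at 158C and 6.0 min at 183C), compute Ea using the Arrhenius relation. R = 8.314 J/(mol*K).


T1 = 431.15 K, T2 = 456.15 K
1/T1 - 1/T2 = 1.2712e-04
ln(t1/t2) = ln(21.5/6.0) = 1.2763
Ea = 8.314 * 1.2763 / 1.2712e-04 = 83475.0383 J/mol
Ea = 83.48 kJ/mol

83.48 kJ/mol


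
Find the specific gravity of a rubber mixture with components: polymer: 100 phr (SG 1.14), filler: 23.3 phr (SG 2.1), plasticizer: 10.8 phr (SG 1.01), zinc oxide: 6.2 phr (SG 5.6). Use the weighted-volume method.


Sum of weights = 140.3
Volume contributions:
  polymer: 100/1.14 = 87.7193
  filler: 23.3/2.1 = 11.0952
  plasticizer: 10.8/1.01 = 10.6931
  zinc oxide: 6.2/5.6 = 1.1071
Sum of volumes = 110.6147
SG = 140.3 / 110.6147 = 1.268

SG = 1.268


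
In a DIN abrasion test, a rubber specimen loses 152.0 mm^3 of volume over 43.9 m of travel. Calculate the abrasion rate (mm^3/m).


Rate = volume_loss / distance
= 152.0 / 43.9
= 3.462 mm^3/m

3.462 mm^3/m


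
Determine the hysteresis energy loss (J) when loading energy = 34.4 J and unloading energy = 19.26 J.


Hysteresis loss = loading - unloading
= 34.4 - 19.26
= 15.14 J

15.14 J


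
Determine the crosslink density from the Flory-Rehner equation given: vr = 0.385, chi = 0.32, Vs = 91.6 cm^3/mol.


ln(1 - vr) = ln(1 - 0.385) = -0.4861
Numerator = -((-0.4861) + 0.385 + 0.32 * 0.385^2) = 0.0537
Denominator = 91.6 * (0.385^(1/3) - 0.385/2) = 49.0040
nu = 0.0537 / 49.0040 = 0.0011 mol/cm^3

0.0011 mol/cm^3


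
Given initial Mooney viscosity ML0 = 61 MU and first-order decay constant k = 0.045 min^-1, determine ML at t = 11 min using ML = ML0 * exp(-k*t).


ML = ML0 * exp(-k * t)
ML = 61 * exp(-0.045 * 11)
ML = 61 * 0.6096
ML = 37.18 MU

37.18 MU


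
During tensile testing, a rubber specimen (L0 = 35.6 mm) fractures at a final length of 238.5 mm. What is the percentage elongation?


Elongation = (Lf - L0) / L0 * 100
= (238.5 - 35.6) / 35.6 * 100
= 202.9 / 35.6 * 100
= 569.9%

569.9%


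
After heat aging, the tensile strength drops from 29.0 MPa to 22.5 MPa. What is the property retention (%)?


Retention = aged / original * 100
= 22.5 / 29.0 * 100
= 77.6%

77.6%


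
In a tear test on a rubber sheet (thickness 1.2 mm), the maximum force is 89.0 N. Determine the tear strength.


Tear strength = force / thickness
= 89.0 / 1.2
= 74.17 N/mm

74.17 N/mm


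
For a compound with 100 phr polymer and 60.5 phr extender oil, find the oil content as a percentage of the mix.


Oil % = oil / (100 + oil) * 100
= 60.5 / (100 + 60.5) * 100
= 60.5 / 160.5 * 100
= 37.69%

37.69%


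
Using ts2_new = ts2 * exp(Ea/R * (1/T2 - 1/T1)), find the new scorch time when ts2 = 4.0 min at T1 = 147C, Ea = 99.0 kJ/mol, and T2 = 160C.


Convert temperatures: T1 = 147 + 273.15 = 420.15 K, T2 = 160 + 273.15 = 433.15 K
ts2_new = 4.0 * exp(99000 / 8.314 * (1/433.15 - 1/420.15))
1/T2 - 1/T1 = -7.1433e-05
ts2_new = 1.71 min

1.71 min


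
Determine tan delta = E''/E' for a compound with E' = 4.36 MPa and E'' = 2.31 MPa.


tan delta = E'' / E'
= 2.31 / 4.36
= 0.5298

tan delta = 0.5298


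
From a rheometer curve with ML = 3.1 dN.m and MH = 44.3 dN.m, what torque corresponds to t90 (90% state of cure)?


M90 = ML + 0.9 * (MH - ML)
M90 = 3.1 + 0.9 * (44.3 - 3.1)
M90 = 3.1 + 0.9 * 41.2
M90 = 40.18 dN.m

40.18 dN.m


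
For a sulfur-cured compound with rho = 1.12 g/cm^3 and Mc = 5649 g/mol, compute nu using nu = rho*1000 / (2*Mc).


nu = rho * 1000 / (2 * Mc)
nu = 1.12 * 1000 / (2 * 5649)
nu = 1120.0 / 11298
nu = 0.0991 mol/L

0.0991 mol/L


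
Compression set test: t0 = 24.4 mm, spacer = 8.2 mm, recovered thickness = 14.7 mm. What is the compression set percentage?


CS = (t0 - recovered) / (t0 - ts) * 100
= (24.4 - 14.7) / (24.4 - 8.2) * 100
= 9.7 / 16.2 * 100
= 59.9%

59.9%


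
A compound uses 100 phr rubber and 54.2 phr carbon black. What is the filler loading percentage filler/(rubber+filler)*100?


Filler % = filler / (rubber + filler) * 100
= 54.2 / (100 + 54.2) * 100
= 54.2 / 154.2 * 100
= 35.15%

35.15%


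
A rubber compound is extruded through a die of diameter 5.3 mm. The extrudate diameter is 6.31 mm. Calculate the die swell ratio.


Die swell ratio = D_extrudate / D_die
= 6.31 / 5.3
= 1.191

Die swell = 1.191


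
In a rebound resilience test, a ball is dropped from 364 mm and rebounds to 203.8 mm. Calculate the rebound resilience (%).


Resilience = h_rebound / h_drop * 100
= 203.8 / 364 * 100
= 56.0%

56.0%


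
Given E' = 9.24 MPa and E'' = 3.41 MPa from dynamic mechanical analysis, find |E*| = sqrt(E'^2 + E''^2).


|E*| = sqrt(E'^2 + E''^2)
= sqrt(9.24^2 + 3.41^2)
= sqrt(85.3776 + 11.6281)
= 9.849 MPa

9.849 MPa


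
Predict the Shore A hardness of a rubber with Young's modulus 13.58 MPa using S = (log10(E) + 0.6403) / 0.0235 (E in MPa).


log10(E) = 0.0235*S - 0.6403  =>  S = (log10(E) + 0.6403) / 0.0235
log10(13.58) = 1.132900
S = (1.132900 + 0.6403) / 0.0235 = 1.773200 / 0.0235
S = 75.5

Shore A = 75.5


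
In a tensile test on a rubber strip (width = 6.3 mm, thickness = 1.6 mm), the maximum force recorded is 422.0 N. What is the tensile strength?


Area = width * thickness = 6.3 * 1.6 = 10.08 mm^2
TS = force / area = 422.0 / 10.08 = 41.87 MPa

41.87 MPa


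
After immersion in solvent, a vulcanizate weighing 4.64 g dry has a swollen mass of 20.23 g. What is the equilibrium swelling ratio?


Q = W_swollen / W_dry
Q = 20.23 / 4.64
Q = 4.36

Q = 4.36


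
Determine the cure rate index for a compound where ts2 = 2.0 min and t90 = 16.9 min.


CRI = 100 / (t90 - ts2)
= 100 / (16.9 - 2.0)
= 100 / 14.9
= 6.71 min^-1

6.71 min^-1


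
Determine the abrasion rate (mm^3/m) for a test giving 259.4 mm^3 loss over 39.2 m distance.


Rate = volume_loss / distance
= 259.4 / 39.2
= 6.617 mm^3/m

6.617 mm^3/m


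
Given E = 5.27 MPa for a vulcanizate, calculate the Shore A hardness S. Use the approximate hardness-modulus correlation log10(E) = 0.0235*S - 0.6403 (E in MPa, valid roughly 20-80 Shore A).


log10(E) = 0.0235*S - 0.6403  =>  S = (log10(E) + 0.6403) / 0.0235
log10(5.27) = 0.721811
S = (0.721811 + 0.6403) / 0.0235 = 1.362111 / 0.0235
S = 58.0

Shore A = 58.0


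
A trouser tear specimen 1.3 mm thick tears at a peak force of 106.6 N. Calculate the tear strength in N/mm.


Tear strength = force / thickness
= 106.6 / 1.3
= 82.0 N/mm

82.0 N/mm


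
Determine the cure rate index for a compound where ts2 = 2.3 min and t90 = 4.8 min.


CRI = 100 / (t90 - ts2)
= 100 / (4.8 - 2.3)
= 100 / 2.5
= 40.0 min^-1

40.0 min^-1


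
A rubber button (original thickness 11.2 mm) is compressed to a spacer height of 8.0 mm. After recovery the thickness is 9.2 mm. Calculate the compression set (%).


CS = (t0 - recovered) / (t0 - ts) * 100
= (11.2 - 9.2) / (11.2 - 8.0) * 100
= 2.0 / 3.2 * 100
= 62.5%

62.5%


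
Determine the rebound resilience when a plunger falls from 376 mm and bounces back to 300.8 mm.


Resilience = h_rebound / h_drop * 100
= 300.8 / 376 * 100
= 80.0%

80.0%


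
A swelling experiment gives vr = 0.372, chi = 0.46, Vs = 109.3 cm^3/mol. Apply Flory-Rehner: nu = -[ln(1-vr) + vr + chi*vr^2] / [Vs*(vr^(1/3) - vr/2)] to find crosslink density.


ln(1 - vr) = ln(1 - 0.372) = -0.4652
Numerator = -((-0.4652) + 0.372 + 0.46 * 0.372^2) = 0.0296
Denominator = 109.3 * (0.372^(1/3) - 0.372/2) = 58.2784
nu = 0.0296 / 58.2784 = 5.0719e-04 mol/cm^3

5.0719e-04 mol/cm^3


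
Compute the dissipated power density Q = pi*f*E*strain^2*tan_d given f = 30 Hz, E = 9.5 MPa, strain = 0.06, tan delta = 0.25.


Q = pi * f * E * strain^2 * tan_d
= pi * 30 * 9.5 * 0.06^2 * 0.25
= pi * 30 * 9.5 * 0.0036 * 0.25
= 0.8058

Q = 0.8058


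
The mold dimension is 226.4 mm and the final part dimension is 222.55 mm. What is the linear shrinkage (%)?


Shrinkage = (mold - part) / mold * 100
= (226.4 - 222.55) / 226.4 * 100
= 3.85 / 226.4 * 100
= 1.7%

1.7%


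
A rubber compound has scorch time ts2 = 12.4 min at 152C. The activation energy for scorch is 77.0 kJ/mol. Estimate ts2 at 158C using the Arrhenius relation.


Convert temperatures: T1 = 152 + 273.15 = 425.15 K, T2 = 158 + 273.15 = 431.15 K
ts2_new = 12.4 * exp(77000 / 8.314 * (1/431.15 - 1/425.15))
1/T2 - 1/T1 = -3.2733e-05
ts2_new = 9.16 min

9.16 min


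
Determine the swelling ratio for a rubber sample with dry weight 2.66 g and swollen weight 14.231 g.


Q = W_swollen / W_dry
Q = 14.231 / 2.66
Q = 5.35

Q = 5.35


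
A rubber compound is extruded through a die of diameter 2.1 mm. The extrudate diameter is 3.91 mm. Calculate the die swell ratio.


Die swell ratio = D_extrudate / D_die
= 3.91 / 2.1
= 1.862

Die swell = 1.862


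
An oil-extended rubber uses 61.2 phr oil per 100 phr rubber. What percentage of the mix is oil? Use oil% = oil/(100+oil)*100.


Oil % = oil / (100 + oil) * 100
= 61.2 / (100 + 61.2) * 100
= 61.2 / 161.2 * 100
= 37.97%

37.97%


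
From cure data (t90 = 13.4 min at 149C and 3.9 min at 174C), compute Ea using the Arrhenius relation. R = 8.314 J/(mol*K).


T1 = 422.15 K, T2 = 447.15 K
1/T1 - 1/T2 = 1.3244e-04
ln(t1/t2) = ln(13.4/3.9) = 1.2343
Ea = 8.314 * 1.2343 / 1.3244e-04 = 77482.4032 J/mol
Ea = 77.48 kJ/mol

77.48 kJ/mol


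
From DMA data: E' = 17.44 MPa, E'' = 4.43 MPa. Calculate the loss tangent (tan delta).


tan delta = E'' / E'
= 4.43 / 17.44
= 0.254

tan delta = 0.254


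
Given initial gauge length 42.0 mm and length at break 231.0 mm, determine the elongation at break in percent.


Elongation = (Lf - L0) / L0 * 100
= (231.0 - 42.0) / 42.0 * 100
= 189.0 / 42.0 * 100
= 450.0%

450.0%


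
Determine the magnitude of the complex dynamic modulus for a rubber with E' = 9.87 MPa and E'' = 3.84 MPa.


|E*| = sqrt(E'^2 + E''^2)
= sqrt(9.87^2 + 3.84^2)
= sqrt(97.4169 + 14.7456)
= 10.591 MPa

10.591 MPa


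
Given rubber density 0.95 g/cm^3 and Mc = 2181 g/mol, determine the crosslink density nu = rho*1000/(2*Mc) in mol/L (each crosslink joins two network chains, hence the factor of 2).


nu = rho * 1000 / (2 * Mc)
nu = 0.95 * 1000 / (2 * 2181)
nu = 950.0 / 4362
nu = 0.2178 mol/L

0.2178 mol/L


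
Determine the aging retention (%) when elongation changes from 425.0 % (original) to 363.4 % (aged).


Retention = aged / original * 100
= 363.4 / 425.0 * 100
= 85.5%

85.5%


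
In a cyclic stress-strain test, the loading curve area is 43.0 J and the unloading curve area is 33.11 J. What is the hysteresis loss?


Hysteresis loss = loading - unloading
= 43.0 - 33.11
= 9.89 J

9.89 J


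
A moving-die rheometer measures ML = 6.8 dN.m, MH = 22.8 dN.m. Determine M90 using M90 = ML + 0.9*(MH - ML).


M90 = ML + 0.9 * (MH - ML)
M90 = 6.8 + 0.9 * (22.8 - 6.8)
M90 = 6.8 + 0.9 * 16.0
M90 = 21.2 dN.m

21.2 dN.m


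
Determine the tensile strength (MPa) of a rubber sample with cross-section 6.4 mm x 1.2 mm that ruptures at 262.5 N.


Area = width * thickness = 6.4 * 1.2 = 7.68 mm^2
TS = force / area = 262.5 / 7.68 = 34.18 MPa

34.18 MPa


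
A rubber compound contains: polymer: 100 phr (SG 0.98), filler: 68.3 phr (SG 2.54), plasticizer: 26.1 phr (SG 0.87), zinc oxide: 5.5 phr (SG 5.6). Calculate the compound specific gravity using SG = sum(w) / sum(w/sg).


Sum of weights = 199.9
Volume contributions:
  polymer: 100/0.98 = 102.0408
  filler: 68.3/2.54 = 26.8898
  plasticizer: 26.1/0.87 = 30.0000
  zinc oxide: 5.5/5.6 = 0.9821
Sum of volumes = 159.9127
SG = 199.9 / 159.9127 = 1.25

SG = 1.25


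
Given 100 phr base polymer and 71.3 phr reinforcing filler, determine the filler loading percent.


Filler % = filler / (rubber + filler) * 100
= 71.3 / (100 + 71.3) * 100
= 71.3 / 171.3 * 100
= 41.62%

41.62%


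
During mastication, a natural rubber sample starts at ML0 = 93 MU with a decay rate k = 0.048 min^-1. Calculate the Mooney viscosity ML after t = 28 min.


ML = ML0 * exp(-k * t)
ML = 93 * exp(-0.048 * 28)
ML = 93 * 0.2608
ML = 24.25 MU

24.25 MU
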